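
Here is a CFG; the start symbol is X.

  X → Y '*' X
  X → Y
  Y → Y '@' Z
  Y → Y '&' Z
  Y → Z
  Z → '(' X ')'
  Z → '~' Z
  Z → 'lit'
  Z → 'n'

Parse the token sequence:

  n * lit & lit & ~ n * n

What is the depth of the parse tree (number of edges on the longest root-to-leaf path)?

[X [Y [Z n]] * [X [Y [Y [Y [Z lit]] & [Z lit]] & [Z ~ [Z n]]] * [X [Y [Z n]]]]]

6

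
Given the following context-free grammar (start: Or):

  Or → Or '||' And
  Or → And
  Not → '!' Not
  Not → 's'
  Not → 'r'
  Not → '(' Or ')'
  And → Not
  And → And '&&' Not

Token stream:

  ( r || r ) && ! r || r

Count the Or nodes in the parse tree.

[Or [Or [And [And [Not ( [Or [Or [And [Not r]]] || [And [Not r]]] )]] && [Not ! [Not r]]]] || [And [Not r]]]

4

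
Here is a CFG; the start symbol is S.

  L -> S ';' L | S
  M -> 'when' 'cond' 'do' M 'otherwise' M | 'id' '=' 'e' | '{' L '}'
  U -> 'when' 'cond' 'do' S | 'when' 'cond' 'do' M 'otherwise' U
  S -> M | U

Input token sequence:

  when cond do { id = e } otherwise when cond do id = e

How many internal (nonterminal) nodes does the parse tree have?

9

[S [U when cond do [M { [L [S [M id = e]]] }] otherwise [U when cond do [S [M id = e]]]]]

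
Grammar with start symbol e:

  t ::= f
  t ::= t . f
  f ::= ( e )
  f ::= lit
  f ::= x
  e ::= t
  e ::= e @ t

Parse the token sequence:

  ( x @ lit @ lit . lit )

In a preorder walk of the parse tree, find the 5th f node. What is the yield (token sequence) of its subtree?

lit

[e [t [f ( [e [e [e [t [f x]]] @ [t [f lit]]] @ [t [t [f lit]] . [f lit]]] )]]]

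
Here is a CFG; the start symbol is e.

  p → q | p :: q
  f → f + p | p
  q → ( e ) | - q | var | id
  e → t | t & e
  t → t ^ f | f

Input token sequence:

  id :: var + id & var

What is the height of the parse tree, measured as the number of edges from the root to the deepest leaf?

[e [t [f [f [p [p [q id]] :: [q var]]] + [p [q id]]]] & [e [t [f [p [q var]]]]]]

7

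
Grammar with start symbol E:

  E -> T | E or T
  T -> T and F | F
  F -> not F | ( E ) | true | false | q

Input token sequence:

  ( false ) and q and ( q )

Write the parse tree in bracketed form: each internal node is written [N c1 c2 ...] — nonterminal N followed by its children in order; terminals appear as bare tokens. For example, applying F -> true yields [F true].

[E [T [T [T [F ( [E [T [F false]]] )]] and [F q]] and [F ( [E [T [F q]]] )]]]

E
T
T and F
T and F and F
F and F and F
( E ) and F and F
( T ) and F and F
( F ) and F and F
( false ) and F and F
( false ) and q and F
( false ) and q and ( E )
( false ) and q and ( T )
( false ) and q and ( F )
( false ) and q and ( q )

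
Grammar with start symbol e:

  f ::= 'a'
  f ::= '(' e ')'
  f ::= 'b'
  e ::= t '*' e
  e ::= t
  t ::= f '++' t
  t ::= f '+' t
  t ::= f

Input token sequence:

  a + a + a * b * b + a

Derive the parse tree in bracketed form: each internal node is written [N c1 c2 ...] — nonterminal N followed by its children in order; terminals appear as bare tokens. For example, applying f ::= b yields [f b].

e
t * e
f + t * e
a + t * e
a + f + t * e
a + a + t * e
a + a + f * e
a + a + a * e
a + a + a * t * e
a + a + a * f * e
a + a + a * b * e
a + a + a * b * t
a + a + a * b * f + t
a + a + a * b * b + t
a + a + a * b * b + f
a + a + a * b * b + a

[e [t [f a] + [t [f a] + [t [f a]]]] * [e [t [f b]] * [e [t [f b] + [t [f a]]]]]]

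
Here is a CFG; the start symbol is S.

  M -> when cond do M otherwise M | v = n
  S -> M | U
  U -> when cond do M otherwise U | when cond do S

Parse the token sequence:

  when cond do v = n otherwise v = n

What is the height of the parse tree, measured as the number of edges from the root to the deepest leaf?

3

[S [M when cond do [M v = n] otherwise [M v = n]]]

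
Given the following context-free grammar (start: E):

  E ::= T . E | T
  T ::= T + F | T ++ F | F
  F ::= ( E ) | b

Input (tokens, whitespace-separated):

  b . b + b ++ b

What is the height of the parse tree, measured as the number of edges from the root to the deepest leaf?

6

[E [T [F b]] . [E [T [T [T [F b]] + [F b]] ++ [F b]]]]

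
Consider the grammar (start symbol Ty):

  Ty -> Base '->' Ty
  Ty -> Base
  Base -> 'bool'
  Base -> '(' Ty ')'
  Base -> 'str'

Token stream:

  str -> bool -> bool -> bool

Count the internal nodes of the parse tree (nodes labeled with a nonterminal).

8

[Ty [Base str] -> [Ty [Base bool] -> [Ty [Base bool] -> [Ty [Base bool]]]]]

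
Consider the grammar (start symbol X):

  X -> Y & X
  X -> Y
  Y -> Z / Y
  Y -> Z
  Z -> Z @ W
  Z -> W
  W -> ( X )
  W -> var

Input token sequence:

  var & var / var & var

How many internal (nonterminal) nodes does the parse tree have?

15

[X [Y [Z [W var]]] & [X [Y [Z [W var]] / [Y [Z [W var]]]] & [X [Y [Z [W var]]]]]]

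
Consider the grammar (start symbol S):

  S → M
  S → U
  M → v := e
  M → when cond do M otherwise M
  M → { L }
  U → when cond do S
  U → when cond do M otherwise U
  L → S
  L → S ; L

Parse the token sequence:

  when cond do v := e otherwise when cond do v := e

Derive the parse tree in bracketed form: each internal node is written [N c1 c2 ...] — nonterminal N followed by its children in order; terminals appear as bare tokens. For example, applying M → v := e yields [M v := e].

[S [U when cond do [M v := e] otherwise [U when cond do [S [M v := e]]]]]

S
U
when cond do M otherwise U
when cond do v := e otherwise U
when cond do v := e otherwise when cond do S
when cond do v := e otherwise when cond do M
when cond do v := e otherwise when cond do v := e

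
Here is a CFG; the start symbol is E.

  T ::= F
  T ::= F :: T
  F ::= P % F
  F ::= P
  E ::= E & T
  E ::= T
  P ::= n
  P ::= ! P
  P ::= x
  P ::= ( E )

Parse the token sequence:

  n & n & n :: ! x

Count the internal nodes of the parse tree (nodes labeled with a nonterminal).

16

[E [E [E [T [F [P n]]]] & [T [F [P n]]]] & [T [F [P n]] :: [T [F [P ! [P x]]]]]]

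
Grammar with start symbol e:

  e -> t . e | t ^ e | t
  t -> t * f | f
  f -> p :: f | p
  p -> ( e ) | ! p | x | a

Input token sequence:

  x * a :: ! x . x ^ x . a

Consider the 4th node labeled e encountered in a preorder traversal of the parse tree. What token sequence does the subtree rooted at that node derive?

[e [t [t [f [p x]]] * [f [p a] :: [f [p ! [p x]]]]] . [e [t [f [p x]]] ^ [e [t [f [p x]]] . [e [t [f [p a]]]]]]]

a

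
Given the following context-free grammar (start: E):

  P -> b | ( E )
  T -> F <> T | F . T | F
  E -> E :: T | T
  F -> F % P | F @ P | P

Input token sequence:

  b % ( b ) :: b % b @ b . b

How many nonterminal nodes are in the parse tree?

21

[E [E [T [F [F [P b]] % [P ( [E [T [F [P b]]]] )]]]] :: [T [F [F [F [P b]] % [P b]] @ [P b]] . [T [F [P b]]]]]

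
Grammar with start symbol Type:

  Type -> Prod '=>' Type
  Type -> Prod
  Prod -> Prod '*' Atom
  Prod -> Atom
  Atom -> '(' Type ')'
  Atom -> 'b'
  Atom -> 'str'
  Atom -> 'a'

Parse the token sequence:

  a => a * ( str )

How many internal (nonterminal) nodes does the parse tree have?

11

[Type [Prod [Atom a]] => [Type [Prod [Prod [Atom a]] * [Atom ( [Type [Prod [Atom str]]] )]]]]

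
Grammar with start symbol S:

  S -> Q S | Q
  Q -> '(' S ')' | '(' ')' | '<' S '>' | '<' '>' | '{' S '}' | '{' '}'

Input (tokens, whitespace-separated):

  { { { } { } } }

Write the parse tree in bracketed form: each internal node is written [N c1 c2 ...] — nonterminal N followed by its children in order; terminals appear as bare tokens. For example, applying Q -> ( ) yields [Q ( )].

[S [Q { [S [Q { [S [Q { }] [S [Q { }]]] }]] }]]

S
Q
{ S }
{ Q }
{ { S } }
{ { Q S } }
{ { { } S } }
{ { { } Q } }
{ { { } { } } }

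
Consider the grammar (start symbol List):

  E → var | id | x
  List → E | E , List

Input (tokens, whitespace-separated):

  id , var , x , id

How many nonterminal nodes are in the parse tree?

8

[List [E id] , [List [E var] , [List [E x] , [List [E id]]]]]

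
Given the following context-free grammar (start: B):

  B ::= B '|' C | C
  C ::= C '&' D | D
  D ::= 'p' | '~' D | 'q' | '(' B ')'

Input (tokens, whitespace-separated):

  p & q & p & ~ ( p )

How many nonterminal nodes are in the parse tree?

13

[B [C [C [C [C [D p]] & [D q]] & [D p]] & [D ~ [D ( [B [C [D p]]] )]]]]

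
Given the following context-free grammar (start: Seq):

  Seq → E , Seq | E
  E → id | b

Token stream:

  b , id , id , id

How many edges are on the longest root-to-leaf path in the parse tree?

[Seq [E b] , [Seq [E id] , [Seq [E id] , [Seq [E id]]]]]

5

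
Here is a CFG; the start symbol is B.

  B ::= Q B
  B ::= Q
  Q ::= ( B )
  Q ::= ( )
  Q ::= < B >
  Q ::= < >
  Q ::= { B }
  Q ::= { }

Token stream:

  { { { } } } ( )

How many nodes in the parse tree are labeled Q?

[B [Q { [B [Q { [B [Q { }]] }]] }] [B [Q ( )]]]

4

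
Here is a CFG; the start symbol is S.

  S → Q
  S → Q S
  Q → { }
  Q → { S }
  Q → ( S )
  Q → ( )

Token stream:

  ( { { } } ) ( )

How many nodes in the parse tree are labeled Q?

[S [Q ( [S [Q { [S [Q { }]] }]] )] [S [Q ( )]]]

4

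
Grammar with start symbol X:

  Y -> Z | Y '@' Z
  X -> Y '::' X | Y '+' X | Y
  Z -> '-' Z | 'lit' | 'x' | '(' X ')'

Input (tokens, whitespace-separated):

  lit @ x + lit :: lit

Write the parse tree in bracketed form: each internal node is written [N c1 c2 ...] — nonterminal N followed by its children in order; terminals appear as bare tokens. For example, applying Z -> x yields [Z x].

[X [Y [Y [Z lit]] @ [Z x]] + [X [Y [Z lit]] :: [X [Y [Z lit]]]]]

X
Y + X
Y @ Z + X
Z @ Z + X
lit @ Z + X
lit @ x + X
lit @ x + Y :: X
lit @ x + Z :: X
lit @ x + lit :: X
lit @ x + lit :: Y
lit @ x + lit :: Z
lit @ x + lit :: lit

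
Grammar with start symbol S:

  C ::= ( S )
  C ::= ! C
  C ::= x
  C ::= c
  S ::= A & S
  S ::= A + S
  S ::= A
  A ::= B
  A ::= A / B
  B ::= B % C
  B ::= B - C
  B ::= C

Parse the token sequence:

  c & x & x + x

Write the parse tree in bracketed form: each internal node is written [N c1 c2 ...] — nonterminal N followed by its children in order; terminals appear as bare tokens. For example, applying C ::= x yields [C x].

[S [A [B [C c]]] & [S [A [B [C x]]] & [S [A [B [C x]]] + [S [A [B [C x]]]]]]]

S
A & S
B & S
C & S
c & S
c & A & S
c & B & S
c & C & S
c & x & S
c & x & A + S
c & x & B + S
c & x & C + S
c & x & x + S
c & x & x + A
c & x & x + B
c & x & x + C
c & x & x + x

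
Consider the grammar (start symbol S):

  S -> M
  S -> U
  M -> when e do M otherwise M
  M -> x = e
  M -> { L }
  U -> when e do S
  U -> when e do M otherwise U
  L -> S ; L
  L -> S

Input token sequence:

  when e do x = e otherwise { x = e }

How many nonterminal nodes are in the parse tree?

7

[S [M when e do [M x = e] otherwise [M { [L [S [M x = e]]] }]]]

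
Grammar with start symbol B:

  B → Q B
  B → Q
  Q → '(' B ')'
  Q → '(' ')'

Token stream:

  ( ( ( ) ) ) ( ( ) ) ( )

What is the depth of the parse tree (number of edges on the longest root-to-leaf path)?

6

[B [Q ( [B [Q ( [B [Q ( )]] )]] )] [B [Q ( [B [Q ( )]] )] [B [Q ( )]]]]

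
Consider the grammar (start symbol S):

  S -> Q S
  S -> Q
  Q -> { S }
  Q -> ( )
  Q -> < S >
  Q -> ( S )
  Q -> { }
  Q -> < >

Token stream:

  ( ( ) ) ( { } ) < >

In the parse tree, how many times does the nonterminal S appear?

5

[S [Q ( [S [Q ( )]] )] [S [Q ( [S [Q { }]] )] [S [Q < >]]]]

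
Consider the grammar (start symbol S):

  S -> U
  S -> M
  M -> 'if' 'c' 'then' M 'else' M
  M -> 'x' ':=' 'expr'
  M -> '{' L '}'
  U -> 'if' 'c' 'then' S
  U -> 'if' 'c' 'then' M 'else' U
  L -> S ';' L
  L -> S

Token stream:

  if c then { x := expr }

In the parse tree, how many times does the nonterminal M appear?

2

[S [U if c then [S [M { [L [S [M x := expr]]] }]]]]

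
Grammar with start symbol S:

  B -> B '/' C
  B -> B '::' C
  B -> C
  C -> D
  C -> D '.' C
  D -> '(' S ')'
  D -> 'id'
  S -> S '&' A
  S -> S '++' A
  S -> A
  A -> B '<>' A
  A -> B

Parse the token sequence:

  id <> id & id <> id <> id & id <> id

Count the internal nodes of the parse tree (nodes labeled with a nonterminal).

[S [S [S [A [B [C [D id]]] <> [A [B [C [D id]]]]]] & [A [B [C [D id]]] <> [A [B [C [D id]]] <> [A [B [C [D id]]]]]]] & [A [B [C [D id]]] <> [A [B [C [D id]]]]]]

31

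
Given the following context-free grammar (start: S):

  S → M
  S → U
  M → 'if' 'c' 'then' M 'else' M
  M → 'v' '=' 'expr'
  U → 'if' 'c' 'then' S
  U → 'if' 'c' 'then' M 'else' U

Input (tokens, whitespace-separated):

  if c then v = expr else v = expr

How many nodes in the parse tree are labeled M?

[S [M if c then [M v = expr] else [M v = expr]]]

3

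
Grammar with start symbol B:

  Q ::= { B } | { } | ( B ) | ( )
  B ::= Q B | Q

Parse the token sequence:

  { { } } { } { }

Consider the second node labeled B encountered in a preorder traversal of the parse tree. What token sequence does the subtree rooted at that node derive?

{ }

[B [Q { [B [Q { }]] }] [B [Q { }] [B [Q { }]]]]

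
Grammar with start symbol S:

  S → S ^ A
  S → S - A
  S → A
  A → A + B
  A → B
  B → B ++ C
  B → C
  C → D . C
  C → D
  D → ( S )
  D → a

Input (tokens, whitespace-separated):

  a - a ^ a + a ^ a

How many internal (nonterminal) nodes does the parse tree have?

[S [S [S [S [A [B [C [D a]]]]] - [A [B [C [D a]]]]] ^ [A [A [B [C [D a]]]] + [B [C [D a]]]]] ^ [A [B [C [D a]]]]]

24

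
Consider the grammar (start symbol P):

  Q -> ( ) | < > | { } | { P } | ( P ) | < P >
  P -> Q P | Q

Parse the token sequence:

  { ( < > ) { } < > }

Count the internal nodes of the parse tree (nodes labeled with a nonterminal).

10

[P [Q { [P [Q ( [P [Q < >]] )] [P [Q { }] [P [Q < >]]]] }]]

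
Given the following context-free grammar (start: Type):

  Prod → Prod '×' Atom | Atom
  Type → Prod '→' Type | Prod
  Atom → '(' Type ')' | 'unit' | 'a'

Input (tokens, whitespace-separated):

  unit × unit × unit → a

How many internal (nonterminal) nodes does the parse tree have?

10

[Type [Prod [Prod [Prod [Atom unit]] × [Atom unit]] × [Atom unit]] → [Type [Prod [Atom a]]]]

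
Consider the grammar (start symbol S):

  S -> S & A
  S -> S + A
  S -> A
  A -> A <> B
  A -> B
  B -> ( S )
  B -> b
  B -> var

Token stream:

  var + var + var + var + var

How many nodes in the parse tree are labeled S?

5

[S [S [S [S [S [A [B var]]] + [A [B var]]] + [A [B var]]] + [A [B var]]] + [A [B var]]]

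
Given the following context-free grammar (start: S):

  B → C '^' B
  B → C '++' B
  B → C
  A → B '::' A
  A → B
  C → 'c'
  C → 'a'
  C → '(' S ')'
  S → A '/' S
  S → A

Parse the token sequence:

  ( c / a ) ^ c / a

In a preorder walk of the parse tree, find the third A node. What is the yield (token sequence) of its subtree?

a

[S [A [B [C ( [S [A [B [C c]]] / [S [A [B [C a]]]]] )] ^ [B [C c]]]] / [S [A [B [C a]]]]]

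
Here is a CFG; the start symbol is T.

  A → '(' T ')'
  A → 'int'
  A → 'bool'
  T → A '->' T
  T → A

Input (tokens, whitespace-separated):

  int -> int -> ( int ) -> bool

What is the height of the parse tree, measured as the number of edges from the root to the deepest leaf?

[T [A int] -> [T [A int] -> [T [A ( [T [A int]] )] -> [T [A bool]]]]]

6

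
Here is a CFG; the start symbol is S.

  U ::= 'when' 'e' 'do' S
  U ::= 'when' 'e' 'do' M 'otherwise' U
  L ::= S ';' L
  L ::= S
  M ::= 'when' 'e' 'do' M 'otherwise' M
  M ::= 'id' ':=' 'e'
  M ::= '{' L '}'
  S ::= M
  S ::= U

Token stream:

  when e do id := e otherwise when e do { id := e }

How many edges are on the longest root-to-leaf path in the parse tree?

[S [U when e do [M id := e] otherwise [U when e do [S [M { [L [S [M id := e]]] }]]]]]

8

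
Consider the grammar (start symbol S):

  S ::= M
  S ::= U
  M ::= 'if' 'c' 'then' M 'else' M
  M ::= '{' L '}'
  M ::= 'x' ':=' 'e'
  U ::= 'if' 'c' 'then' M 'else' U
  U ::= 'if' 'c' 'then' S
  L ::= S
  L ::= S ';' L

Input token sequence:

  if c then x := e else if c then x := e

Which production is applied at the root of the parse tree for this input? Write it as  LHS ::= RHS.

S ::= U

[S [U if c then [M x := e] else [U if c then [S [M x := e]]]]]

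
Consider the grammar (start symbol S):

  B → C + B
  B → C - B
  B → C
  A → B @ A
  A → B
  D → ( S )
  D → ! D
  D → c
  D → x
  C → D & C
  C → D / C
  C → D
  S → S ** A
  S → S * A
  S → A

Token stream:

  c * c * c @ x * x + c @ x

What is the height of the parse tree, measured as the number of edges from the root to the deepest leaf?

[S [S [S [S [A [B [C [D c]]]]] * [A [B [C [D c]]]]] * [A [B [C [D c]]] @ [A [B [C [D x]]]]]] * [A [B [C [D x]] + [B [C [D c]]]] @ [A [B [C [D x]]]]]]

8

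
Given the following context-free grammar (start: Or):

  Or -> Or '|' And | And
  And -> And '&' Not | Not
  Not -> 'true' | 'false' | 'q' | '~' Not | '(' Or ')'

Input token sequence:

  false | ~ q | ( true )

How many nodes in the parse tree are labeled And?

[Or [Or [Or [And [Not false]]] | [And [Not ~ [Not q]]]] | [And [Not ( [Or [And [Not true]]] )]]]

4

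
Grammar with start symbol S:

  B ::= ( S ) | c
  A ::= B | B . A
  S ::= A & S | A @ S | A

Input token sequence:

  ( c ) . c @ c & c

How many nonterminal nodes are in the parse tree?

[S [A [B ( [S [A [B c]]] )] . [A [B c]]] @ [S [A [B c]] & [S [A [B c]]]]]

14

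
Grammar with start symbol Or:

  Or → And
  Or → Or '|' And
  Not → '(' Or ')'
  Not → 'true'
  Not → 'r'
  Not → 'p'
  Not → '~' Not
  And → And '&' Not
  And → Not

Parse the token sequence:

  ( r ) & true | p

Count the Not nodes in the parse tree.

[Or [Or [And [And [Not ( [Or [And [Not r]]] )]] & [Not true]]] | [And [Not p]]]

4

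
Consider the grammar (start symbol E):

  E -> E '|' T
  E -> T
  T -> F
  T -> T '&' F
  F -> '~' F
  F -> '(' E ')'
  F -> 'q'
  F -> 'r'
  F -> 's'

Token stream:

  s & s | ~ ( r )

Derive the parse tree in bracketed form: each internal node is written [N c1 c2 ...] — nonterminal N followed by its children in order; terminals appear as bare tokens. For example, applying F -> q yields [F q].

[E [E [T [T [F s]] & [F s]]] | [T [F ~ [F ( [E [T [F r]]] )]]]]

E
E | T
T | T
T & F | T
F & F | T
s & F | T
s & s | T
s & s | F
s & s | ~ F
s & s | ~ ( E )
s & s | ~ ( T )
s & s | ~ ( F )
s & s | ~ ( r )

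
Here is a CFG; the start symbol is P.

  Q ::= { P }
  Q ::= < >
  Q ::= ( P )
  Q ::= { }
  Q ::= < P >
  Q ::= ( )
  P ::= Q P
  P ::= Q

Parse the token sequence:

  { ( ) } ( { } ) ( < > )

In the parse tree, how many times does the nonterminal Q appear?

6

[P [Q { [P [Q ( )]] }] [P [Q ( [P [Q { }]] )] [P [Q ( [P [Q < >]] )]]]]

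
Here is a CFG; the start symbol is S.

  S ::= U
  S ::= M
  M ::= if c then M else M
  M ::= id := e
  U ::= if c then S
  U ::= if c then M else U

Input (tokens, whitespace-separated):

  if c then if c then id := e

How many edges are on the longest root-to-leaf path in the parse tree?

6

[S [U if c then [S [U if c then [S [M id := e]]]]]]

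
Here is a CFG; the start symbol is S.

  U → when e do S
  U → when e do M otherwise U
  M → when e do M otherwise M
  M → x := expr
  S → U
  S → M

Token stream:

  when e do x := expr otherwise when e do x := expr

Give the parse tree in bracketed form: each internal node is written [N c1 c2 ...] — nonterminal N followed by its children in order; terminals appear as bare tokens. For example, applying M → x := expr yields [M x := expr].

S
U
when e do M otherwise U
when e do x := expr otherwise U
when e do x := expr otherwise when e do S
when e do x := expr otherwise when e do M
when e do x := expr otherwise when e do x := expr

[S [U when e do [M x := expr] otherwise [U when e do [S [M x := expr]]]]]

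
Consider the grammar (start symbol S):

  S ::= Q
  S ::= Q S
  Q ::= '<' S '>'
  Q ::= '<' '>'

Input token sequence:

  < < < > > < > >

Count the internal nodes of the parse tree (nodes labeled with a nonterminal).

8

[S [Q < [S [Q < [S [Q < >]] >] [S [Q < >]]] >]]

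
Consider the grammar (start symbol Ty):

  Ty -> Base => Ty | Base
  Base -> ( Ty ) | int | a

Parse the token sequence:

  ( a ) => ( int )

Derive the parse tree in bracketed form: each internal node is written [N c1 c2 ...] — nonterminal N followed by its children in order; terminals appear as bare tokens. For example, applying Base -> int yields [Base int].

[Ty [Base ( [Ty [Base a]] )] => [Ty [Base ( [Ty [Base int]] )]]]

Ty
Base => Ty
( Ty ) => Ty
( Base ) => Ty
( a ) => Ty
( a ) => Base
( a ) => ( Ty )
( a ) => ( Base )
( a ) => ( int )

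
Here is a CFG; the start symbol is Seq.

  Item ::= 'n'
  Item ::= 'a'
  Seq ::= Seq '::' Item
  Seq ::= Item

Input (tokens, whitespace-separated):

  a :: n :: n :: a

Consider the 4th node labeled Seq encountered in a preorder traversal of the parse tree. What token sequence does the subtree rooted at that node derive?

[Seq [Seq [Seq [Seq [Item a]] :: [Item n]] :: [Item n]] :: [Item a]]

a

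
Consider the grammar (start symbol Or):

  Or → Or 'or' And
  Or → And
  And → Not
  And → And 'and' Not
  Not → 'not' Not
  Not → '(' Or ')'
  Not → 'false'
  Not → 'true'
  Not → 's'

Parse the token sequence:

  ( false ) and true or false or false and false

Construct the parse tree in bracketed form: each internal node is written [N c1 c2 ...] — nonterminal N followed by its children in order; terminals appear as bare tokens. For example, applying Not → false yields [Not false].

[Or [Or [Or [And [And [Not ( [Or [And [Not false]]] )]] and [Not true]]] or [And [Not false]]] or [And [And [Not false]] and [Not false]]]

Or
Or or And
Or or And or And
And or And or And
And and Not or And or And
Not and Not or And or And
( Or ) and Not or And or And
( And ) and Not or And or And
( Not ) and Not or And or And
( false ) and Not or And or And
( false ) and true or And or And
( false ) and true or Not or And
( false ) and true or false or And
( false ) and true or false or And and Not
( false ) and true or false or Not and Not
( false ) and true or false or false and Not
( false ) and true or false or false and false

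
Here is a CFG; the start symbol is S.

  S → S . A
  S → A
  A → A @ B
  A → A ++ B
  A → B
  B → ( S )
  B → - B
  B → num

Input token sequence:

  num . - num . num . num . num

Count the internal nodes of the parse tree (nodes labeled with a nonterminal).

16

[S [S [S [S [S [A [B num]]] . [A [B - [B num]]]] . [A [B num]]] . [A [B num]]] . [A [B num]]]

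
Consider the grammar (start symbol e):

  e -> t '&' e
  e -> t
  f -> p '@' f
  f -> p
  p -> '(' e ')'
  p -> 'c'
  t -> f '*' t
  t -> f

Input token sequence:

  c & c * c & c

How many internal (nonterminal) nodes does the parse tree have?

15

[e [t [f [p c]]] & [e [t [f [p c]] * [t [f [p c]]]] & [e [t [f [p c]]]]]]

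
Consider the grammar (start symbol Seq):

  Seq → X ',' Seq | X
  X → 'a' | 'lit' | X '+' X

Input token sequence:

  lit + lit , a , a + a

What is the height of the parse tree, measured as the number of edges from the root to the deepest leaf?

5

[Seq [X [X lit] + [X lit]] , [Seq [X a] , [Seq [X [X a] + [X a]]]]]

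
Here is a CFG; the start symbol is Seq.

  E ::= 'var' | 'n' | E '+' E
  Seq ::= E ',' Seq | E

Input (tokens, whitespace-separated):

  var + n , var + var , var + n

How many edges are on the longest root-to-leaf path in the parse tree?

5

[Seq [E [E var] + [E n]] , [Seq [E [E var] + [E var]] , [Seq [E [E var] + [E n]]]]]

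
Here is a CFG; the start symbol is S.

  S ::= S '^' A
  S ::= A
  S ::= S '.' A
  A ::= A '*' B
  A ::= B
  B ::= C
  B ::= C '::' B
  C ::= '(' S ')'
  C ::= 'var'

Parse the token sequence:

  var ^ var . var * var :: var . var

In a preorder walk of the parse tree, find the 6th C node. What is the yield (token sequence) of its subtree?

[S [S [S [S [A [B [C var]]]] ^ [A [B [C var]]]] . [A [A [B [C var]]] * [B [C var] :: [B [C var]]]]] . [A [B [C var]]]]

var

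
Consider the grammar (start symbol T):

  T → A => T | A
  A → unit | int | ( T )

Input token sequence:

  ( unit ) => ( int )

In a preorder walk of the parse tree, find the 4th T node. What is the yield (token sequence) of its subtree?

int

[T [A ( [T [A unit]] )] => [T [A ( [T [A int]] )]]]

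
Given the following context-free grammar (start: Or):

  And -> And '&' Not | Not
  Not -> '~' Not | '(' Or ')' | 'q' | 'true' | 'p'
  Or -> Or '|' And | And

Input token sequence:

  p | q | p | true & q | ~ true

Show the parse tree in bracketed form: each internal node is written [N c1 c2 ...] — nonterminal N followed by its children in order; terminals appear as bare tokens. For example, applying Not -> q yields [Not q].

[Or [Or [Or [Or [Or [And [Not p]]] | [And [Not q]]] | [And [Not p]]] | [And [And [Not true]] & [Not q]]] | [And [Not ~ [Not true]]]]

Or
Or | And
Or | And | And
Or | And | And | And
Or | And | And | And | And
And | And | And | And | And
Not | And | And | And | And
p | And | And | And | And
p | Not | And | And | And
p | q | And | And | And
p | q | Not | And | And
p | q | p | And | And
p | q | p | And & Not | And
p | q | p | Not & Not | And
p | q | p | true & Not | And
p | q | p | true & q | And
p | q | p | true & q | Not
p | q | p | true & q | ~ Not
p | q | p | true & q | ~ true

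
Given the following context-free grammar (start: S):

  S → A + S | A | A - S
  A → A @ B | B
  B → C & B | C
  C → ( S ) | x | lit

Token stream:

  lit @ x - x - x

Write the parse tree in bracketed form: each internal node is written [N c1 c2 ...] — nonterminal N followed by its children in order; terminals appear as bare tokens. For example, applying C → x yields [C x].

[S [A [A [B [C lit]]] @ [B [C x]]] - [S [A [B [C x]]] - [S [A [B [C x]]]]]]

S
A - S
A @ B - S
B @ B - S
C @ B - S
lit @ B - S
lit @ C - S
lit @ x - S
lit @ x - A - S
lit @ x - B - S
lit @ x - C - S
lit @ x - x - S
lit @ x - x - A
lit @ x - x - B
lit @ x - x - C
lit @ x - x - x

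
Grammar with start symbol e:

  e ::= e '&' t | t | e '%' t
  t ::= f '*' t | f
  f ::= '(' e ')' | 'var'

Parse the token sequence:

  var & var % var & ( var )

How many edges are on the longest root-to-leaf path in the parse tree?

[e [e [e [e [t [f var]]] & [t [f var]]] % [t [f var]]] & [t [f ( [e [t [f var]]] )]]]

6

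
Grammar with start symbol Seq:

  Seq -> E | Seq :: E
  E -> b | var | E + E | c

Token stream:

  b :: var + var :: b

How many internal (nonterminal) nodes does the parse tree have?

[Seq [Seq [Seq [E b]] :: [E [E var] + [E var]]] :: [E b]]

8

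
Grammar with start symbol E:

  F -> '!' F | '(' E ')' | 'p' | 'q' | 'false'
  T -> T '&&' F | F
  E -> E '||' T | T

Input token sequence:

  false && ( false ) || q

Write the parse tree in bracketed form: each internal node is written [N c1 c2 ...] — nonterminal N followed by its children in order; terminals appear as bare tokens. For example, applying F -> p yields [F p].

E
E || T
T || T
T && F || T
F && F || T
false && F || T
false && ( E ) || T
false && ( T ) || T
false && ( F ) || T
false && ( false ) || T
false && ( false ) || F
false && ( false ) || q

[E [E [T [T [F false]] && [F ( [E [T [F false]]] )]]] || [T [F q]]]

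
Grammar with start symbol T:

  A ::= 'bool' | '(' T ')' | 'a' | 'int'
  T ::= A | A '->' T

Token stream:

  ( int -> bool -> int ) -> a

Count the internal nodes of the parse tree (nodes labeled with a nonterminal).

[T [A ( [T [A int] -> [T [A bool] -> [T [A int]]]] )] -> [T [A a]]]

10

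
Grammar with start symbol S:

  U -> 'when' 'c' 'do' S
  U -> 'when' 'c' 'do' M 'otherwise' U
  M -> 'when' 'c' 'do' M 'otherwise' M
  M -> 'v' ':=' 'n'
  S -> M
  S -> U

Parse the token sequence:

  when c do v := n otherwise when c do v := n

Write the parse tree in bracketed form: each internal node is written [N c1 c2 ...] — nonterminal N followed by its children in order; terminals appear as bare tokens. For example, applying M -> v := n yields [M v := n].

S
U
when c do M otherwise U
when c do v := n otherwise U
when c do v := n otherwise when c do S
when c do v := n otherwise when c do M
when c do v := n otherwise when c do v := n

[S [U when c do [M v := n] otherwise [U when c do [S [M v := n]]]]]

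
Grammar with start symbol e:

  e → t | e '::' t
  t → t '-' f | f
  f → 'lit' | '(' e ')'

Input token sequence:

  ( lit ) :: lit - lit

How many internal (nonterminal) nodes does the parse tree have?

[e [e [t [f ( [e [t [f lit]]] )]]] :: [t [t [f lit]] - [f lit]]]

11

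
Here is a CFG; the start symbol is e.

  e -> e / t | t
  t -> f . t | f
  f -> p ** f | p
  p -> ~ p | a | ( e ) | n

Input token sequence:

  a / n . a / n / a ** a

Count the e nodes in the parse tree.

4

[e [e [e [e [t [f [p a]]]] / [t [f [p n]] . [t [f [p a]]]]] / [t [f [p n]]]] / [t [f [p a] ** [f [p a]]]]]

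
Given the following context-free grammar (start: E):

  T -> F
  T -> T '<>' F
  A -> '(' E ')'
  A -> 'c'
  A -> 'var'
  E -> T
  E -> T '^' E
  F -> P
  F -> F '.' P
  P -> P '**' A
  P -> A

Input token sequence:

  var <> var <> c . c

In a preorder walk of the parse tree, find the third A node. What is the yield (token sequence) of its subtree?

[E [T [T [T [F [P [A var]]]] <> [F [P [A var]]]] <> [F [F [P [A c]]] . [P [A c]]]]]

c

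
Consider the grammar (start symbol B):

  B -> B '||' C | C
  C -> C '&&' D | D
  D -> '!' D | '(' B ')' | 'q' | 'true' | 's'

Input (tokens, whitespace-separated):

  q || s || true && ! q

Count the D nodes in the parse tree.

5

[B [B [B [C [D q]]] || [C [D s]]] || [C [C [D true]] && [D ! [D q]]]]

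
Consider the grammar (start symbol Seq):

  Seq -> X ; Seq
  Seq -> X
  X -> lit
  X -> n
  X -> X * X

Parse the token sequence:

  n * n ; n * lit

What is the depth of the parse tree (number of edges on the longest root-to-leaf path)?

4

[Seq [X [X n] * [X n]] ; [Seq [X [X n] * [X lit]]]]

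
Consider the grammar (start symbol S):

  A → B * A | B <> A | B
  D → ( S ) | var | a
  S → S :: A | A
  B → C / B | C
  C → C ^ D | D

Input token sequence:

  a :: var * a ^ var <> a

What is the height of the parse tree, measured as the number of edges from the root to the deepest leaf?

7

[S [S [A [B [C [D a]]]]] :: [A [B [C [D var]]] * [A [B [C [C [D a]] ^ [D var]]] <> [A [B [C [D a]]]]]]]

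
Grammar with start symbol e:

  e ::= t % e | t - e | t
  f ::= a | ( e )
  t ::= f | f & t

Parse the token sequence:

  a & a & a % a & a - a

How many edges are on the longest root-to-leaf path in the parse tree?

[e [t [f a] & [t [f a] & [t [f a]]]] % [e [t [f a] & [t [f a]]] - [e [t [f a]]]]]

5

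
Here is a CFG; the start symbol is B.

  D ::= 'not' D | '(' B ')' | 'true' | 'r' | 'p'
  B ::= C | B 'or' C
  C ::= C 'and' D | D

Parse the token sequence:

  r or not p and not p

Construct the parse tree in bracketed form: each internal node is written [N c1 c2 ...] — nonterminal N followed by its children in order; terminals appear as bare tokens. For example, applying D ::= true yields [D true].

[B [B [C [D r]]] or [C [C [D not [D p]]] and [D not [D p]]]]

B
B or C
C or C
D or C
r or C
r or C and D
r or D and D
r or not D and D
r or not p and D
r or not p and not D
r or not p and not p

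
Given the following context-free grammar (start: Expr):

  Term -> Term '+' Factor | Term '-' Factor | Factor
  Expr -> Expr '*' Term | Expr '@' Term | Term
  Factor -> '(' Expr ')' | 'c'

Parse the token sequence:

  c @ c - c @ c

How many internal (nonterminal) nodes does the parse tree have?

11

[Expr [Expr [Expr [Term [Factor c]]] @ [Term [Term [Factor c]] - [Factor c]]] @ [Term [Factor c]]]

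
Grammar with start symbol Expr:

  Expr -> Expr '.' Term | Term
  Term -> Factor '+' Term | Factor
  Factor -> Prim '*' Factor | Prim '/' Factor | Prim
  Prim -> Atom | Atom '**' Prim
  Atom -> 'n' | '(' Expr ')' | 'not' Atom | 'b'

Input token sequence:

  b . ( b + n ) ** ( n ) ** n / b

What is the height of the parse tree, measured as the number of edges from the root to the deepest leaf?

11

[Expr [Expr [Term [Factor [Prim [Atom b]]]]] . [Term [Factor [Prim [Atom ( [Expr [Term [Factor [Prim [Atom b]]] + [Term [Factor [Prim [Atom n]]]]]] )] ** [Prim [Atom ( [Expr [Term [Factor [Prim [Atom n]]]]] )] ** [Prim [Atom n]]]] / [Factor [Prim [Atom b]]]]]]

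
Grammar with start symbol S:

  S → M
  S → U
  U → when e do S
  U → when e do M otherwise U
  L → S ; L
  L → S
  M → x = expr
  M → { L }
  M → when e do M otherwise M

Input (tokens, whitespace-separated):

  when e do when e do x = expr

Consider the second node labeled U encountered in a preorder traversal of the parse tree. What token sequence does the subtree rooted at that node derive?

[S [U when e do [S [U when e do [S [M x = expr]]]]]]

when e do x = expr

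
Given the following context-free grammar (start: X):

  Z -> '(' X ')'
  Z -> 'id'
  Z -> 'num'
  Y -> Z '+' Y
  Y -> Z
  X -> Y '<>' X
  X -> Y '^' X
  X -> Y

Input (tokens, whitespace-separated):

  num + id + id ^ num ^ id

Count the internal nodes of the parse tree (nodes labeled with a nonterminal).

[X [Y [Z num] + [Y [Z id] + [Y [Z id]]]] ^ [X [Y [Z num]] ^ [X [Y [Z id]]]]]

13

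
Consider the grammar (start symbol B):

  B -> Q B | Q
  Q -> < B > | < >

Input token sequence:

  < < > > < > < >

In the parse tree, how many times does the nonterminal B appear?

[B [Q < [B [Q < >]] >] [B [Q < >] [B [Q < >]]]]

4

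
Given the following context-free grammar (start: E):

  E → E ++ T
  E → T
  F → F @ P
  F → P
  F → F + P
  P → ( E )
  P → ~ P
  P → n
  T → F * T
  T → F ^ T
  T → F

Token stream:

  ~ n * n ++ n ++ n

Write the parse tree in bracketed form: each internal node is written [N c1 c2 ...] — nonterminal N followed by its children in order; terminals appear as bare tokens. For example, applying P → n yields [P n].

E
E ++ T
E ++ T ++ T
T ++ T ++ T
F * T ++ T ++ T
P * T ++ T ++ T
~ P * T ++ T ++ T
~ n * T ++ T ++ T
~ n * F ++ T ++ T
~ n * P ++ T ++ T
~ n * n ++ T ++ T
~ n * n ++ F ++ T
~ n * n ++ P ++ T
~ n * n ++ n ++ T
~ n * n ++ n ++ F
~ n * n ++ n ++ P
~ n * n ++ n ++ n

[E [E [E [T [F [P ~ [P n]]] * [T [F [P n]]]]] ++ [T [F [P n]]]] ++ [T [F [P n]]]]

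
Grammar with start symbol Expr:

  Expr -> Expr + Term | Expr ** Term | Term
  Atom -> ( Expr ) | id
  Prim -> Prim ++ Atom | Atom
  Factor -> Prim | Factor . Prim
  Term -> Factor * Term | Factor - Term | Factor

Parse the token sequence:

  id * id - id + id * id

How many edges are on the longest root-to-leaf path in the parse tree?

8

[Expr [Expr [Term [Factor [Prim [Atom id]]] * [Term [Factor [Prim [Atom id]]] - [Term [Factor [Prim [Atom id]]]]]]] + [Term [Factor [Prim [Atom id]]] * [Term [Factor [Prim [Atom id]]]]]]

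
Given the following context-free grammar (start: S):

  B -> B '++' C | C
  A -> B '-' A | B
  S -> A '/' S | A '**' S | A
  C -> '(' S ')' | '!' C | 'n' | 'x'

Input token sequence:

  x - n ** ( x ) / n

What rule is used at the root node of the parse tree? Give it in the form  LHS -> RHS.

[S [A [B [C x]] - [A [B [C n]]]] ** [S [A [B [C ( [S [A [B [C x]]]] )]]] / [S [A [B [C n]]]]]]

S -> A '**' S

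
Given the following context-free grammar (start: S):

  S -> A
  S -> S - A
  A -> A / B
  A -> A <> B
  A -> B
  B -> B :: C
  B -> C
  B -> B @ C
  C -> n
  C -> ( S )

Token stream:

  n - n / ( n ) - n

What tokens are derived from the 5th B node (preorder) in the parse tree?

[S [S [S [A [B [C n]]]] - [A [A [B [C n]]] / [B [C ( [S [A [B [C n]]]] )]]]] - [A [B [C n]]]]

n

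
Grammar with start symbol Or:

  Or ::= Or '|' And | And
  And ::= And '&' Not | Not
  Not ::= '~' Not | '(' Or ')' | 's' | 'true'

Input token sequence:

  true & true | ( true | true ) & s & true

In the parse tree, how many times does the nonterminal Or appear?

4

[Or [Or [And [And [Not true]] & [Not true]]] | [And [And [And [Not ( [Or [Or [And [Not true]]] | [And [Not true]]] )]] & [Not s]] & [Not true]]]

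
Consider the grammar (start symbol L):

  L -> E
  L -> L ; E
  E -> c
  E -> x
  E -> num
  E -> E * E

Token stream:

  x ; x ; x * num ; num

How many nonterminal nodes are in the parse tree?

10

[L [L [L [L [E x]] ; [E x]] ; [E [E x] * [E num]]] ; [E num]]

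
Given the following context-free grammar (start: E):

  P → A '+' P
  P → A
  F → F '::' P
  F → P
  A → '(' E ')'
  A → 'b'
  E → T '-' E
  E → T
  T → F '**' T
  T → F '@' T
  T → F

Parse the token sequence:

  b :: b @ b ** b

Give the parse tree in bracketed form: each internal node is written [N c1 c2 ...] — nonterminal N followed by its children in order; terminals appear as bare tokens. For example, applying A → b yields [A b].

[E [T [F [F [P [A b]]] :: [P [A b]]] @ [T [F [P [A b]]] ** [T [F [P [A b]]]]]]]

E
T
F @ T
F :: P @ T
P :: P @ T
A :: P @ T
b :: P @ T
b :: A @ T
b :: b @ T
b :: b @ F ** T
b :: b @ P ** T
b :: b @ A ** T
b :: b @ b ** T
b :: b @ b ** F
b :: b @ b ** P
b :: b @ b ** A
b :: b @ b ** b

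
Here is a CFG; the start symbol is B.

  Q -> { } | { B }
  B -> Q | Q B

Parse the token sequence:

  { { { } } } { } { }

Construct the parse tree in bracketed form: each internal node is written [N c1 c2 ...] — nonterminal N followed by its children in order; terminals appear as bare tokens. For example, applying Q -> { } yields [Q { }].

B
Q B
{ B } B
{ Q } B
{ { B } } B
{ { Q } } B
{ { { } } } B
{ { { } } } Q B
{ { { } } } { } B
{ { { } } } { } Q
{ { { } } } { } { }

[B [Q { [B [Q { [B [Q { }]] }]] }] [B [Q { }] [B [Q { }]]]]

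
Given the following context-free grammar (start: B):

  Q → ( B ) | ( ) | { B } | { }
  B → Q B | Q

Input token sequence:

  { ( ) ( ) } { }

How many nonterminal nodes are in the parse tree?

8

[B [Q { [B [Q ( )] [B [Q ( )]]] }] [B [Q { }]]]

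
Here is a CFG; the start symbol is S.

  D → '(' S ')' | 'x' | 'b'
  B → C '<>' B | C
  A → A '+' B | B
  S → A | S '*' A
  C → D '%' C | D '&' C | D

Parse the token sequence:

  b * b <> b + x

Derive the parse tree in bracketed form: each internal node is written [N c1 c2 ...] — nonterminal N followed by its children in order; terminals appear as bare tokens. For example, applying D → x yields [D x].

S
S * A
A * A
B * A
C * A
D * A
b * A
b * A + B
b * B + B
b * C <> B + B
b * D <> B + B
b * b <> B + B
b * b <> C + B
b * b <> D + B
b * b <> b + B
b * b <> b + C
b * b <> b + D
b * b <> b + x

[S [S [A [B [C [D b]]]]] * [A [A [B [C [D b]] <> [B [C [D b]]]]] + [B [C [D x]]]]]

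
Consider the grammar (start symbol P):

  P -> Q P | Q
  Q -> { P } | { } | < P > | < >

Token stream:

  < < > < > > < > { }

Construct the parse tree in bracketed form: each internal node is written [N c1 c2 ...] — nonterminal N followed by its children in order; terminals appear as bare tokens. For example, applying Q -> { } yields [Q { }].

P
Q P
< P > P
< Q P > P
< < > P > P
< < > Q > P
< < > < > > P
< < > < > > Q P
< < > < > > < > P
< < > < > > < > Q
< < > < > > < > { }

[P [Q < [P [Q < >] [P [Q < >]]] >] [P [Q < >] [P [Q { }]]]]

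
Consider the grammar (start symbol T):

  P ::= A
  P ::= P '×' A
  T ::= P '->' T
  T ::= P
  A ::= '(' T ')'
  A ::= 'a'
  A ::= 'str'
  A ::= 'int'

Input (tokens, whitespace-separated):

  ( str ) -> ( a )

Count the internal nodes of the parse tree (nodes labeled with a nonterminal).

[T [P [A ( [T [P [A str]]] )]] -> [T [P [A ( [T [P [A a]]] )]]]]

12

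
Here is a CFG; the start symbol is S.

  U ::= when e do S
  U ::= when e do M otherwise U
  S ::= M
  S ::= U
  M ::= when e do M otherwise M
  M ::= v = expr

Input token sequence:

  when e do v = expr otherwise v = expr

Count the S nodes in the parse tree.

[S [M when e do [M v = expr] otherwise [M v = expr]]]

1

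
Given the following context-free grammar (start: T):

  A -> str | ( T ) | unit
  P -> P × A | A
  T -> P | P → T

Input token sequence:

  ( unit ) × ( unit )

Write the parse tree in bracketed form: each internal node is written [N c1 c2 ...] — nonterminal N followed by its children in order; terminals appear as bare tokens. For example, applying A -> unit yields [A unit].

[T [P [P [A ( [T [P [A unit]]] )]] × [A ( [T [P [A unit]]] )]]]

T
P
P × A
A × A
( T ) × A
( P ) × A
( A ) × A
( unit ) × A
( unit ) × ( T )
( unit ) × ( P )
( unit ) × ( A )
( unit ) × ( unit )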